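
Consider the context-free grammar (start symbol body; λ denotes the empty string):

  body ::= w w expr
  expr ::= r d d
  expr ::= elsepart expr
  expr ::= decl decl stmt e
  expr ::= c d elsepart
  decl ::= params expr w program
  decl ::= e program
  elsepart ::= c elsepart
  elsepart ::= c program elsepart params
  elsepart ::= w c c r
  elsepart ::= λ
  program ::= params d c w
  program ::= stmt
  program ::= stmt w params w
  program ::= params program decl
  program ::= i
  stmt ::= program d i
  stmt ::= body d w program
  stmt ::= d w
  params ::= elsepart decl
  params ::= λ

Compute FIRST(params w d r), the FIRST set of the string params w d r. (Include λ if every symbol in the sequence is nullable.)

Add FIRST(params)\{λ} = { c, e, r, w }; params is nullable, continue.
w is a terminal; add {w} and stop.

{ c, e, r, w }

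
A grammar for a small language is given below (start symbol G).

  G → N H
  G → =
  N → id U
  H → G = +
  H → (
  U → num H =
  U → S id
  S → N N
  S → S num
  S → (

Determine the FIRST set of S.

{ (, id }

From S → N N: add FIRST(N) = { id }.
From S → S num: add FIRST(S) = { (, id }.
S → ( contributes {(}.
Union: FIRST(S) = { (, id }.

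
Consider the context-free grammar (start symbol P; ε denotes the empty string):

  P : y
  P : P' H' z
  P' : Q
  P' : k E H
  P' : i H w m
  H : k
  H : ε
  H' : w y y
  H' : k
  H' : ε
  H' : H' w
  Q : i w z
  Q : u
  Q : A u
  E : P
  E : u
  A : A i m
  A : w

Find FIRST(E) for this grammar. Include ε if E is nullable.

{ i, k, u, w, y }

From E : P: add FIRST(P) = { i, k, u, w, y }.
E : u contributes {u}.
Union: FIRST(E) = { i, k, u, w, y }.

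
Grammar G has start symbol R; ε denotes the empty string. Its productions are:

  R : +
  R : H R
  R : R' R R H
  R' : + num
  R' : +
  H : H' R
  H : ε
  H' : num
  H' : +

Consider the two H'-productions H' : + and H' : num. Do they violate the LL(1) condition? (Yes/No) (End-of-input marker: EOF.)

No

FIRST(+) = { + } and FIRST(num) = { num }.
The FIRST sets are disjoint and neither alternative is nullable — no conflict.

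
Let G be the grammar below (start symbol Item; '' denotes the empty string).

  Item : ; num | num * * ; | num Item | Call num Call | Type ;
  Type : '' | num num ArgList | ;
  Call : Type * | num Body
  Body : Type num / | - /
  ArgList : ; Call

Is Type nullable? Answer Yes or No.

Type has an ''-production, so Type ⇒ ''.

Yes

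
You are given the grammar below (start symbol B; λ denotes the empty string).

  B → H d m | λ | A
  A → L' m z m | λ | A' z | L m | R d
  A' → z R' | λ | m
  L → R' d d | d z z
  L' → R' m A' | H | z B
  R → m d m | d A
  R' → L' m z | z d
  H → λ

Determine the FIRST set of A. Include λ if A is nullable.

From A → L' m z m: L' nullable, take FIRST(L') ∪ {m} = { m, z }.
A → λ contributes λ.
From A → A' z: A' nullable, take FIRST(A') ∪ {z} = { m, z }.
From A → L m: add FIRST(L) = { d, m, z }.
From A → R d: add FIRST(R) = { d, m }.
Union: FIRST(A) = { d, m, z, λ }.

{ d, m, z, λ }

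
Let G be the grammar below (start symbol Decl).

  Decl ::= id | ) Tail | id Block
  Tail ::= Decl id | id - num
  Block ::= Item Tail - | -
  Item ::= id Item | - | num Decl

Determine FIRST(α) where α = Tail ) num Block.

Add FIRST(Tail) = { ), id }; Tail is not nullable, stop.

{ ), id }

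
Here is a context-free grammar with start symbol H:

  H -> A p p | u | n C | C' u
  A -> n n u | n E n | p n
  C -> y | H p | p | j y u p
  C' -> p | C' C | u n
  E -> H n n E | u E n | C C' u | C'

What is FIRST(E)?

From E -> H n n E: add FIRST(H) = { n, p, u }.
E -> u E n contributes {u}.
From E -> C C' u: add FIRST(C) = { j, n, p, u, y }.
From E -> C': add FIRST(C') = { p, u }.
Union: FIRST(E) = { j, n, p, u, y }.

{ j, n, p, u, y }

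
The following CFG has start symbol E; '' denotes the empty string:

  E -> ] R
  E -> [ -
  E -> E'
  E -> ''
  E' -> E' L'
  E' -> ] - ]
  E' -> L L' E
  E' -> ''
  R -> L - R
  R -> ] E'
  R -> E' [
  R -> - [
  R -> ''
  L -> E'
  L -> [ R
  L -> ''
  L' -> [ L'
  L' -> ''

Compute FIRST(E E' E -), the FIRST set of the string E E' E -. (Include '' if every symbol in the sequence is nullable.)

{ -, [, ] }

Add FIRST(E)\{''} = { [, ] }; E is nullable, continue.
Add FIRST(E')\{''} = { [, ] }; E' is nullable, continue.
Add FIRST(E)\{''} = { [, ] }; E is nullable, continue.
- is a terminal; add {-} and stop.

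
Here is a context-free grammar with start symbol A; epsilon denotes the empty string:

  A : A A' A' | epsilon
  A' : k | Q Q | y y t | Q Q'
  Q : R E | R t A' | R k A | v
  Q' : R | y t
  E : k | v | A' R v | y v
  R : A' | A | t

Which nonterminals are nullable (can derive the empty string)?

{ A, Q', R }

Directly nullable (have an epsilon-production): A.
R : A with every symbol nullable, so R is nullable.
Q' : R with every symbol nullable, so Q' is nullable.
No other nonterminal has a production whose RHS symbols are all nullable.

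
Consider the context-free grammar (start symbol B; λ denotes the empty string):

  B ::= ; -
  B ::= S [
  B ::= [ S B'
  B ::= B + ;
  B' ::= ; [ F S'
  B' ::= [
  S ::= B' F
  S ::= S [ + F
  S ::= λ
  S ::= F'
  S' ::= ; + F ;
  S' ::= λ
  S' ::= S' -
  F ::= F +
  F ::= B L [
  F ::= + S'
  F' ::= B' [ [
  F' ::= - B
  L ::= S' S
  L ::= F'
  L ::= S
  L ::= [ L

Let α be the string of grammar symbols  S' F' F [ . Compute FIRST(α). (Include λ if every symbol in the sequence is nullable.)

Add FIRST(S')\{λ} = { -, ; }; S' is nullable, continue.
Add FIRST(F') = { -, ;, [ }; F' is not nullable, stop.

{ -, ;, [ }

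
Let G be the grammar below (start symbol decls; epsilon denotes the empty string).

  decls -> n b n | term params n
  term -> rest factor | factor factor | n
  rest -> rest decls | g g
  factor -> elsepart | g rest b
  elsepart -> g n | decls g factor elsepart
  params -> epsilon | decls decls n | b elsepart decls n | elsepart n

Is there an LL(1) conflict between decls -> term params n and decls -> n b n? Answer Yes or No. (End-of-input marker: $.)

Yes

FIRST(term params n) = { g, n } and FIRST(n b n) = { n }.
Both contain n, so the two alternatives are not disjoint — LL(1) conflict.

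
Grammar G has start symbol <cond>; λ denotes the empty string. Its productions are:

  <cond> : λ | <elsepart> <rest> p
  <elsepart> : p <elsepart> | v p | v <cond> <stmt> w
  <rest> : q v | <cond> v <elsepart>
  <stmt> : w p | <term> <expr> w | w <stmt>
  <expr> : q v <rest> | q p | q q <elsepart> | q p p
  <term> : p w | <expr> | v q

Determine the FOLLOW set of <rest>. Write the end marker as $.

In <cond> : <elsepart> <rest> p: add FIRST(p) = { p }.
In <expr> : q v <rest>: <rest> is at the end, add FOLLOW(<expr>) = { q, w }.
Union: FOLLOW(<rest>) = { p, q, w }.

{ p, q, w }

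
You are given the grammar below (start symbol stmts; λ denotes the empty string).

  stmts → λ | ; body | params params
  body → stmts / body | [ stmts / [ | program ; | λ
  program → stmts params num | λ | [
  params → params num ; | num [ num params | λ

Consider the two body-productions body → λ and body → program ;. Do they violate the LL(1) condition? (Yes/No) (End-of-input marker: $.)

Yes

FIRST(λ) = { λ } and FIRST(program ;) = { ;, [, num }.
The first alternative is nullable and FOLLOW(body) = { $, /, num } shares num with FIRST of the second — conflict.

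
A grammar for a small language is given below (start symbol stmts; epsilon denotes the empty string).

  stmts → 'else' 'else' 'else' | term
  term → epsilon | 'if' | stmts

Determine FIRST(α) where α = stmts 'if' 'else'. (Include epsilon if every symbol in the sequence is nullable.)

{ 'else', 'if' }

Add FIRST(stmts)\{epsilon} = { 'else', 'if' }; stmts is nullable, continue.
'if' is a terminal; add {'if'} and stop.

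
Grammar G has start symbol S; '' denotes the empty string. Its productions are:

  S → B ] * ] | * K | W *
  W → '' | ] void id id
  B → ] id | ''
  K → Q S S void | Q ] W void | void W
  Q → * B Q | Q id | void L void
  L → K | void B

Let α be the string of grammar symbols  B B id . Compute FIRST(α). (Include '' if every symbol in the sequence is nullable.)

{ ], id }

Add FIRST(B)\{''} = { ] }; B is nullable, continue.
Add FIRST(B)\{''} = { ] }; B is nullable, continue.
id is a terminal; add {id} and stop.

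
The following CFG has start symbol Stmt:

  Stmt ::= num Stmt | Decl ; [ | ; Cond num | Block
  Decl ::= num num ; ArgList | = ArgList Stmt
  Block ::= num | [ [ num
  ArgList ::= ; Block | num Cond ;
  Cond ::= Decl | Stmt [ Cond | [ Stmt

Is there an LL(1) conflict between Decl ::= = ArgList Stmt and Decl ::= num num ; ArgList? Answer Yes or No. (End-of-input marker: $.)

FIRST(= ArgList Stmt) = { = } and FIRST(num num ; ArgList) = { num }.
The FIRST sets are disjoint and neither alternative is nullable — no conflict.

No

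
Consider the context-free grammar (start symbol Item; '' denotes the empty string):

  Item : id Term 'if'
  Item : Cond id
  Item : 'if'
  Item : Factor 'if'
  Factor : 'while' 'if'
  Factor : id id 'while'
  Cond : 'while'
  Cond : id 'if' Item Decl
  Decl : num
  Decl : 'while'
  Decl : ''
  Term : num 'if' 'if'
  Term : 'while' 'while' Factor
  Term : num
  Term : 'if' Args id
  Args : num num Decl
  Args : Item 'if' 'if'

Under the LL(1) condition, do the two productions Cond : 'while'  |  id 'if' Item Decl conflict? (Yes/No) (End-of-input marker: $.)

FIRST('while') = { 'while' } and FIRST(id 'if' Item Decl) = { id }.
The FIRST sets are disjoint and neither alternative is nullable — no conflict.

No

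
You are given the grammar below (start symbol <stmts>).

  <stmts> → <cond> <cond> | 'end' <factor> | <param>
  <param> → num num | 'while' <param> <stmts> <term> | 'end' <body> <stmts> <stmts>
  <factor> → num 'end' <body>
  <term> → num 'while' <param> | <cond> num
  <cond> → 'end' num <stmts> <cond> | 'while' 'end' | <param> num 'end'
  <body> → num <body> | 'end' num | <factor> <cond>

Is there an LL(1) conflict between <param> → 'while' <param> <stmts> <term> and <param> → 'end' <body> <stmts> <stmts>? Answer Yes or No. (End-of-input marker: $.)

No

FIRST('while' <param> <stmts> <term>) = { 'while' } and FIRST('end' <body> <stmts> <stmts>) = { 'end' }.
The FIRST sets are disjoint and neither alternative is nullable — no conflict.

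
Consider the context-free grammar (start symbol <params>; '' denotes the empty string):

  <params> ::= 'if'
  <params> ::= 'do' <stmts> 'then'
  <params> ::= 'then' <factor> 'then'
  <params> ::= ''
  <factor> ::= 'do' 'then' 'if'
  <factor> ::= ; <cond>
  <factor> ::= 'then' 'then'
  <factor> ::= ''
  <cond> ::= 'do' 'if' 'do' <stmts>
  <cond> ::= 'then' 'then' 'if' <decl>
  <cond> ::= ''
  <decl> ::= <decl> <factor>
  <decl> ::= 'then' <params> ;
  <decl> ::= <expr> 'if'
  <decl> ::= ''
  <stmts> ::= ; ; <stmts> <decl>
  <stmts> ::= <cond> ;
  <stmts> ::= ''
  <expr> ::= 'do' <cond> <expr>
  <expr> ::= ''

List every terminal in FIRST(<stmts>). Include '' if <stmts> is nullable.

<stmts> ::= ; ; <stmts> <decl> contributes {;}.
From <stmts> ::= <cond> ;: <cond> nullable, take FIRST(<cond>) ∪ {;} = { 'do', 'then', ; }.
<stmts> ::= '' contributes ''.
Union: FIRST(<stmts>) = { 'do', 'then', ;, '' }.

{ 'do', 'then', ;, '' }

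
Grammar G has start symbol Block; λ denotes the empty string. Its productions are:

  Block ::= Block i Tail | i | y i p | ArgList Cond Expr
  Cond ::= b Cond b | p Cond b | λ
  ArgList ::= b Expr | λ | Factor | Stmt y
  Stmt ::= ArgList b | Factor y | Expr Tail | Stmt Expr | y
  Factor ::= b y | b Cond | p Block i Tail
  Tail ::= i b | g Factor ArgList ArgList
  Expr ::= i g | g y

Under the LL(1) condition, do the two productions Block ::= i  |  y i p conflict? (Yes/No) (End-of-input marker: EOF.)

FIRST(i) = { i } and FIRST(y i p) = { y }.
The FIRST sets are disjoint and neither alternative is nullable — no conflict.

No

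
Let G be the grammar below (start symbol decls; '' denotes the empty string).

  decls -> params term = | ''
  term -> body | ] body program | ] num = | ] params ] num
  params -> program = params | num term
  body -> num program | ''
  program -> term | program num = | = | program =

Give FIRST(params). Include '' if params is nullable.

{ =, ], num }

From params -> program = params: program nullable, take FIRST(program) ∪ {=} = { =, ], num }.
params -> num term contributes {num}.
Union: FIRST(params) = { =, ], num }.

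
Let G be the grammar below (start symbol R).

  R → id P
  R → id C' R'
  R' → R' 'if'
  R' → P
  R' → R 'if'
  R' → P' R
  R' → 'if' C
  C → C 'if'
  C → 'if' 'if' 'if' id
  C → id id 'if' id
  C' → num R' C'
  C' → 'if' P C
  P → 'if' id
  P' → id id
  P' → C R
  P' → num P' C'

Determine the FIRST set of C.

From C → C 'if': add FIRST(C) = { 'if', id }.
C → 'if' 'if' 'if' id contributes {'if'}.
C → id id 'if' id contributes {id}.
Union: FIRST(C) = { 'if', id }.

{ 'if', id }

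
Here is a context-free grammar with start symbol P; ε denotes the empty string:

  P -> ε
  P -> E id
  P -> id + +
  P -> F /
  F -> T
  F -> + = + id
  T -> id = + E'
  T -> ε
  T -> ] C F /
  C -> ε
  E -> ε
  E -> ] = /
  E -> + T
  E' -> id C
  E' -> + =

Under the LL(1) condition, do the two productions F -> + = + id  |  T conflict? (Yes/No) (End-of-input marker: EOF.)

FIRST(+ = + id) = { + } and FIRST(T) = { ], id, ε }.
The second is nullable but FOLLOW(F) = { / } is disjoint from FIRST of the first.

No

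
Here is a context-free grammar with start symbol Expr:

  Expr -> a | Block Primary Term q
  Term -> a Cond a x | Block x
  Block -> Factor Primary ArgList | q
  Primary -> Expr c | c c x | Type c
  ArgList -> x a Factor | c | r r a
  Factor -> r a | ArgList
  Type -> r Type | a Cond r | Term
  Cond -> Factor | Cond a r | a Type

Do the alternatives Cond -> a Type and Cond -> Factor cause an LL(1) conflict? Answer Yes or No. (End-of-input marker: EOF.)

No

FIRST(a Type) = { a } and FIRST(Factor) = { c, r, x }.
The FIRST sets are disjoint and neither alternative is nullable — no conflict.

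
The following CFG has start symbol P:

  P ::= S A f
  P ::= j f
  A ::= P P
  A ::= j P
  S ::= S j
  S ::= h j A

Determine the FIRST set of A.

From A ::= P P: add FIRST(P) = { h, j }.
A ::= j P contributes {j}.
Union: FIRST(A) = { h, j }.

{ h, j }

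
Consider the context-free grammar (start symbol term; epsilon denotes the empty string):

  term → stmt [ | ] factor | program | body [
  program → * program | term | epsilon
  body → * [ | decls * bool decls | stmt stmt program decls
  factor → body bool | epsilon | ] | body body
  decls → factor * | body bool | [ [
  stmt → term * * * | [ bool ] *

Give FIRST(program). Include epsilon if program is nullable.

{ *, [, ], epsilon }

program → * program contributes {*}.
From program → term: add FIRST(term) = { *, [, ], epsilon } (including epsilon since term is nullable).
program → epsilon contributes epsilon.
Union: FIRST(program) = { *, [, ], epsilon }.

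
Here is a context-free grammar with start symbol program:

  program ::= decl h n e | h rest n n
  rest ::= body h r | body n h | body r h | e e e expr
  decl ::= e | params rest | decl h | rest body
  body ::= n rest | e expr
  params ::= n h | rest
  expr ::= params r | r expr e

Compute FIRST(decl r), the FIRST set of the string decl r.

{ e, n }

Add FIRST(decl) = { e, n }; decl is not nullable, stop.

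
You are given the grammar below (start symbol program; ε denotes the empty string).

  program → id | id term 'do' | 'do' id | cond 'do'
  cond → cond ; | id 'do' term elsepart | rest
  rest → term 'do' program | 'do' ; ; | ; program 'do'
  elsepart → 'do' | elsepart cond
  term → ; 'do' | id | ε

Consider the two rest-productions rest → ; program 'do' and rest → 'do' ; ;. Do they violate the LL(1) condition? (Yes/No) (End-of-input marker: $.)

No

FIRST(; program 'do') = { ; } and FIRST('do' ; ;) = { 'do' }.
The FIRST sets are disjoint and neither alternative is nullable — no conflict.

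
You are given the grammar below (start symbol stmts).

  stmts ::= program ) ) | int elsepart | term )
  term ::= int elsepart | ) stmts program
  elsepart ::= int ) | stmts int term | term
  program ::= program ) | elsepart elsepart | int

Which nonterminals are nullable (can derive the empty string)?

No nonterminal has an empty production or an RHS whose symbols are all nullable.

{ } (none)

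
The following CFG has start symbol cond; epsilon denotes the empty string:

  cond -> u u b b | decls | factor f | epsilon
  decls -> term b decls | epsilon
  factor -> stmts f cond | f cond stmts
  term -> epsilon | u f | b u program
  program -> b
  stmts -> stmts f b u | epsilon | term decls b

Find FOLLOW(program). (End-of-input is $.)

In term -> b u program: program is at the end, add FOLLOW(term) = { b, u }.
Union: FOLLOW(program) = { b, u }.

{ b, u }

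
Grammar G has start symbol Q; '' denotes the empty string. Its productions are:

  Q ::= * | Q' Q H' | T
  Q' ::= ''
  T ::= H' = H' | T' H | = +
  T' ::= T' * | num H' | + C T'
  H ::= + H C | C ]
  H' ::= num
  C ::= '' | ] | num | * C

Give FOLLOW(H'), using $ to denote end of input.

{ $, *, +, =, ], num }

In Q ::= Q' Q H': H' is at the end, add FOLLOW(Q) = { $, num }.
In T ::= H' = H': add FIRST(= H') = { = }.
In T ::= H' = H': H' is at the end, add FOLLOW(T) = { $, num }.
In T' ::= num H': H' is at the end, add FOLLOW(T') = { *, +, ], num }.
Union: FOLLOW(H') = { $, *, +, =, ], num }.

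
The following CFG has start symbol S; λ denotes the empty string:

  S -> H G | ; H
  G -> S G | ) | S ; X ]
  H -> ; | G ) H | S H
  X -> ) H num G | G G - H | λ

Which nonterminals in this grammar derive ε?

{ X }

Directly nullable (have an λ-production): X.
No other nonterminal has a production whose RHS symbols are all nullable.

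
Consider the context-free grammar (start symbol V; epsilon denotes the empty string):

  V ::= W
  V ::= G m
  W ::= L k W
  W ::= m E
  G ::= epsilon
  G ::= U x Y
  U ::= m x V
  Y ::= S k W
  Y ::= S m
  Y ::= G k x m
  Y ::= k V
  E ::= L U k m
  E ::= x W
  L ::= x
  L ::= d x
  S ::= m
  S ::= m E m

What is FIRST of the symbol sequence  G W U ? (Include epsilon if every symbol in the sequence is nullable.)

{ d, m, x }

Add FIRST(G)\{epsilon} = { m }; G is nullable, continue.
Add FIRST(W) = { d, m, x }; W is not nullable, stop.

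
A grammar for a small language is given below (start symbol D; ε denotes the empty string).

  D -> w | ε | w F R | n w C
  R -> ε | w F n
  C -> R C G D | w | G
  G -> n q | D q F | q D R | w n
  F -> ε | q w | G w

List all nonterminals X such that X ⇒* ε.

Directly nullable (have an ε-production): D, R, F.
No other nonterminal has a production whose RHS symbols are all nullable.

{ D, F, R }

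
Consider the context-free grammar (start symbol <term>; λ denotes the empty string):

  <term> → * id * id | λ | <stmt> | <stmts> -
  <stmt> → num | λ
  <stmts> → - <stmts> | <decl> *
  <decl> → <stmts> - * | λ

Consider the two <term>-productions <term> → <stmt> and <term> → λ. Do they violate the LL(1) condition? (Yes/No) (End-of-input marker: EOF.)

FIRST(<stmt>) = { num, λ } and FIRST(λ) = { λ }.
Both alternatives are nullable, violating the LL(1) condition.

Yes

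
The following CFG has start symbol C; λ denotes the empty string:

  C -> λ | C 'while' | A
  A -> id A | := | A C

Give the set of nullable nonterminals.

{ C }

Directly nullable (have an λ-production): C.
No other nonterminal has a production whose RHS symbols are all nullable.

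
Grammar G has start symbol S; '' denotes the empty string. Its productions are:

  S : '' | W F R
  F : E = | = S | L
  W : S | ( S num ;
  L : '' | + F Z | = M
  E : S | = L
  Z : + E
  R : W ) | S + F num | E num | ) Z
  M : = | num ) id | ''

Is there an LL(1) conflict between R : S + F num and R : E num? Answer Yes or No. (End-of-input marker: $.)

Yes

FIRST(S + F num) = { (, ), +, =, num } and FIRST(E num) = { (, ), +, =, num }.
Both contain (, so the two alternatives are not disjoint — LL(1) conflict.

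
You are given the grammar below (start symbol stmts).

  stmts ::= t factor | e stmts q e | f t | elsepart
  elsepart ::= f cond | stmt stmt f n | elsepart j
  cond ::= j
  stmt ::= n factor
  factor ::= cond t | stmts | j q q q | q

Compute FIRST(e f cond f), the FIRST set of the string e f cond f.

e is a terminal; add {e} and stop.

{ e }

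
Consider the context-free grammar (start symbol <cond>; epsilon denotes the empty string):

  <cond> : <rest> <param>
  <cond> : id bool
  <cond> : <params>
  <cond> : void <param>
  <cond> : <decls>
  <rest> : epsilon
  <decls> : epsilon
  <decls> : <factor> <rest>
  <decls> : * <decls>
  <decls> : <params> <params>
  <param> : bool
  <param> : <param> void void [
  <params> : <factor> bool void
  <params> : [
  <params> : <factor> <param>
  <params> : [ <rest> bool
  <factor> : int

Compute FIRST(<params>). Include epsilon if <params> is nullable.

{ [, int }

From <params> : <factor> bool void: add FIRST(<factor>) = { int }.
<params> : [ contributes {[}.
From <params> : <factor> <param>: add FIRST(<factor>) = { int }.
<params> : [ <rest> bool contributes {[}.
Union: FIRST(<params>) = { [, int }.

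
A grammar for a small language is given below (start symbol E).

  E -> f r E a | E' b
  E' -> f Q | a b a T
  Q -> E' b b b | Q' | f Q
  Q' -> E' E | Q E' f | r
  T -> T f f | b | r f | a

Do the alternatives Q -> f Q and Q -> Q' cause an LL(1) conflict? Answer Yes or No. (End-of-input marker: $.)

Yes

FIRST(f Q) = { f } and FIRST(Q') = { a, f, r }.
Both contain f, so the two alternatives are not disjoint — LL(1) conflict.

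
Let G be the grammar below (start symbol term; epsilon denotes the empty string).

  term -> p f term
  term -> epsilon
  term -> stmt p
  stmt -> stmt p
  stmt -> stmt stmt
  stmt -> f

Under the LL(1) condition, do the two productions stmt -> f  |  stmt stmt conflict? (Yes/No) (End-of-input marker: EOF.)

FIRST(f) = { f } and FIRST(stmt stmt) = { f }.
Both contain f, so the two alternatives are not disjoint — LL(1) conflict.

Yes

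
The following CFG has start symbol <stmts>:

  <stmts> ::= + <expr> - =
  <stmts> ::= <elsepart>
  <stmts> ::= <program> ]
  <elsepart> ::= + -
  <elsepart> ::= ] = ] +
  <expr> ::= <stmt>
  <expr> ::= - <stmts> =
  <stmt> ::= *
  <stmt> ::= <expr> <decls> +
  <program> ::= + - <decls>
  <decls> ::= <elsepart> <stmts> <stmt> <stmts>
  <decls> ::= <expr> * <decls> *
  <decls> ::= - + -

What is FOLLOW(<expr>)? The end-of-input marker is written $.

{ *, +, -, ] }

In <stmts> ::= + <expr> - =: add FIRST(- =) = { - }.
In <stmt> ::= <expr> <decls> +: add FIRST(<decls> +) = { *, +, -, ] }.
In <decls> ::= <expr> * <decls> *: add FIRST(* <decls> *) = { * }.
Union: FOLLOW(<expr>) = { *, +, -, ] }.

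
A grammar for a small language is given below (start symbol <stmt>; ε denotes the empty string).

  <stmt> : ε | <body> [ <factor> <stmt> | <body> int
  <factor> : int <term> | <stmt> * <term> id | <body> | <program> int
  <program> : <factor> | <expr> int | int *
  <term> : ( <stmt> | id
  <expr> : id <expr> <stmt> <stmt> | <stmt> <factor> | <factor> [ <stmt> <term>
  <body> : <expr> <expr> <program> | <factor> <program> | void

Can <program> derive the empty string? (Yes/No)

No

Nullable nonterminals: <stmt>.
No production of <program> has an RHS whose symbols are all nullable, so <program> is not nullable.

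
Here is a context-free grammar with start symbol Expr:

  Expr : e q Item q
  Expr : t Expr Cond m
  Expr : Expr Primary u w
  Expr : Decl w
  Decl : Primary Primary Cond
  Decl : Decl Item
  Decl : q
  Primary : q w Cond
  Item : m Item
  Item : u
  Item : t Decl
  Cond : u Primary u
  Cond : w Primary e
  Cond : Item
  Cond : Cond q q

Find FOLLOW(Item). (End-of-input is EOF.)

{ e, m, q, t, u, w }

In Expr : e q Item q: add FIRST(q) = { q }.
In Decl : Decl Item: Item is at the end, add FOLLOW(Decl) = { e, m, q, t, u, w }.
In Item : m Item: Item is at the end, add FOLLOW(Item) = { e, m, q, t, u, w }.
In Cond : Item: Item is at the end, add FOLLOW(Cond) = { e, m, q, t, u, w }.
Union: FOLLOW(Item) = { e, m, q, t, u, w }.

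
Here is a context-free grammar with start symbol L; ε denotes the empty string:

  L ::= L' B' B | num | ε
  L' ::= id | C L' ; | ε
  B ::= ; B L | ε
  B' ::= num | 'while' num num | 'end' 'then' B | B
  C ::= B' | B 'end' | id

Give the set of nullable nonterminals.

Directly nullable (have an ε-production): L, L', B.
B' ::= B with every symbol nullable, so B' is nullable.
C ::= B' with every symbol nullable, so C is nullable.

{ B, B', C, L, L' }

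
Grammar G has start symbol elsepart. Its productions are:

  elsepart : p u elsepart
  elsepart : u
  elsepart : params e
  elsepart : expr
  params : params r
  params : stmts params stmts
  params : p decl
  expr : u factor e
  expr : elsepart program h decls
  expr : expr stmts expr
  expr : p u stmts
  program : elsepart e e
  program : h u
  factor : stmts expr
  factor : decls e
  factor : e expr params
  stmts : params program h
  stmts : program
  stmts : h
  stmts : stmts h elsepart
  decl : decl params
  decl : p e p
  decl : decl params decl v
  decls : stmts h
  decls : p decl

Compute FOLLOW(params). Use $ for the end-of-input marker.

{ $, e, h, p, r, u, v }

In elsepart : params e: add FIRST(e) = { e }.
In params : params r: add FIRST(r) = { r }.
In params : stmts params stmts: add FIRST(stmts) = { h, p, u }.
In factor : e expr params: params is at the end, add FOLLOW(factor) = { e }.
In stmts : params program h: add FIRST(program h) = { h, p, u }.
In decl : decl params: params is at the end, add FOLLOW(decl) = { $, e, h, p, r, u, v }.
In decl : decl params decl v: add FIRST(decl v) = { p }.
Union: FOLLOW(params) = { $, e, h, p, r, u, v }.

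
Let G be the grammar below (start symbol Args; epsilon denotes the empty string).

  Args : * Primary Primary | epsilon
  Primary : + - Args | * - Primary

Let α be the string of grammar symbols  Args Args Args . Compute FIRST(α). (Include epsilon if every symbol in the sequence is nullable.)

{ *, epsilon }

Add FIRST(Args)\{epsilon} = { * }; Args is nullable, continue.
Add FIRST(Args)\{epsilon} = { * }; Args is nullable, continue.
Add FIRST(Args)\{epsilon} = { * }; Args is nullable, continue.
Every symbol is nullable, so include epsilon.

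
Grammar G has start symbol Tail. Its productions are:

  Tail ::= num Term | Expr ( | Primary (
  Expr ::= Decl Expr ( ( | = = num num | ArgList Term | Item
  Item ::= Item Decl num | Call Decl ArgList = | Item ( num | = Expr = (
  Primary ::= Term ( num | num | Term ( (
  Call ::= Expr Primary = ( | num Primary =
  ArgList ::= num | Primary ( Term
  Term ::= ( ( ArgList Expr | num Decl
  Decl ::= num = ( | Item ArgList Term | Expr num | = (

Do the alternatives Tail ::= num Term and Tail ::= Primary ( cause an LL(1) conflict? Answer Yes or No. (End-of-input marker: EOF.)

FIRST(num Term) = { num } and FIRST(Primary () = { (, num }.
Both contain num, so the two alternatives are not disjoint — LL(1) conflict.

Yes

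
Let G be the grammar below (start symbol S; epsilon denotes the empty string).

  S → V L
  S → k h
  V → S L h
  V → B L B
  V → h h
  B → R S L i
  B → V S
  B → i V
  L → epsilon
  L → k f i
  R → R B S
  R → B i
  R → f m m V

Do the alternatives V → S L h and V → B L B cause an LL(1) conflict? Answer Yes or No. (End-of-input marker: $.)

Yes

FIRST(S L h) = { f, h, i, k } and FIRST(B L B) = { f, h, i, k }.
Both contain f, so the two alternatives are not disjoint — LL(1) conflict.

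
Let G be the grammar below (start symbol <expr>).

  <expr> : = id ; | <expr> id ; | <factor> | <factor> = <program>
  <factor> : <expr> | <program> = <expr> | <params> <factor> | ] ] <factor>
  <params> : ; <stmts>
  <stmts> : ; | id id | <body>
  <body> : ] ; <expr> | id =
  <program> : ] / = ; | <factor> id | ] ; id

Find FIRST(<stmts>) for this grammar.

<stmts> : ; contributes {;}.
<stmts> : id id contributes {id}.
From <stmts> : <body>: add FIRST(<body>) = { ], id }.
Union: FIRST(<stmts>) = { ;, ], id }.

{ ;, ], id }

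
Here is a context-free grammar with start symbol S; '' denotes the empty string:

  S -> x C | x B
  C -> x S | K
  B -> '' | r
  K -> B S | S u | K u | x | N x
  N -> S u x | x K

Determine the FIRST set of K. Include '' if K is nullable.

{ r, x }

From K -> B S: B nullable, take FIRST(B) ∪ FIRST(S) = { r, x }.
From K -> S u: add FIRST(S) = { x }.
From K -> K u: add FIRST(K) = { r, x }.
K -> x contributes {x}.
From K -> N x: add FIRST(N) = { x }.
Union: FIRST(K) = { r, x }.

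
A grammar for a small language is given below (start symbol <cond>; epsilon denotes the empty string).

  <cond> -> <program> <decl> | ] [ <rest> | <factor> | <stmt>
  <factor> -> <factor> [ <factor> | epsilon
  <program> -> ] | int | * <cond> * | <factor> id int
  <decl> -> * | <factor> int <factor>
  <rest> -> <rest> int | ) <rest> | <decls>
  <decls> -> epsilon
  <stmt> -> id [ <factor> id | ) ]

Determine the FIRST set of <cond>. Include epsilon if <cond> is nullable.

From <cond> -> <program> <decl>: add FIRST(<program>) = { *, [, ], id, int }.
<cond> -> ] [ <rest> contributes {]}.
From <cond> -> <factor>: add FIRST(<factor>) = { [, epsilon } (including epsilon since <factor> is nullable).
From <cond> -> <stmt>: add FIRST(<stmt>) = { ), id }.
Union: FIRST(<cond>) = { ), *, [, ], id, int, epsilon }.

{ ), *, [, ], id, int, epsilon }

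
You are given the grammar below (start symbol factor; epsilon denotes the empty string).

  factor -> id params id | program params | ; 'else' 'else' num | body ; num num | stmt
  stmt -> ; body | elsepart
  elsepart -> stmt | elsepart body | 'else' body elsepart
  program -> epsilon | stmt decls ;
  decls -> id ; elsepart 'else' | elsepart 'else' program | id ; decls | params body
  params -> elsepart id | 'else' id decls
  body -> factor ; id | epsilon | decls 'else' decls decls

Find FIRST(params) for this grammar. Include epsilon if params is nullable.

From params -> elsepart id: add FIRST(elsepart) = { 'else', ; }.
params -> 'else' id decls contributes {'else'}.
Union: FIRST(params) = { 'else', ; }.

{ 'else', ; }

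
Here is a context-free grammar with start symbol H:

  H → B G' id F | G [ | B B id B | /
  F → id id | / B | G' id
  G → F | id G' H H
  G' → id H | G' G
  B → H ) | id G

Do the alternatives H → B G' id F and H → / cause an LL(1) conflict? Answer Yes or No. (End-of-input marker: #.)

Yes

FIRST(B G' id F) = { /, id } and FIRST(/) = { / }.
Both contain /, so the two alternatives are not disjoint — LL(1) conflict.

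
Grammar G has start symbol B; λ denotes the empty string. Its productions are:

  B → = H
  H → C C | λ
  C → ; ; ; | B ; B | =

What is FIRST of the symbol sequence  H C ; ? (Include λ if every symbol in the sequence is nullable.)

{ ;, = }

Add FIRST(H)\{λ} = { ;, = }; H is nullable, continue.
Add FIRST(C) = { ;, = }; C is not nullable, stop.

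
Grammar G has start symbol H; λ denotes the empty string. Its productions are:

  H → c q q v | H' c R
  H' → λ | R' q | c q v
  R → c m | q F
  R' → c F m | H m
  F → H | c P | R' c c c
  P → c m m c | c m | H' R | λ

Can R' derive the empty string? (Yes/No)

No

Nullable nonterminals: H', P.
No production of R' has an RHS whose symbols are all nullable, so R' is not nullable.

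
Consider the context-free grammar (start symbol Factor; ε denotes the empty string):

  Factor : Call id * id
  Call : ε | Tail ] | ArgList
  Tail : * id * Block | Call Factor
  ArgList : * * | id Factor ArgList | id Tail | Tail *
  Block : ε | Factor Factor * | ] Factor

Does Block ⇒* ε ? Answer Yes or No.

Yes

Block has an ε-production, so Block ⇒ ε.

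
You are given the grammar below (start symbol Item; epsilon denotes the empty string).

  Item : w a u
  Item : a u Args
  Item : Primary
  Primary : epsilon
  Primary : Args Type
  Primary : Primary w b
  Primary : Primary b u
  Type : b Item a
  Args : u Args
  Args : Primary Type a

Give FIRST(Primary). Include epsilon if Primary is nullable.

{ b, u, w, epsilon }

Primary : epsilon contributes epsilon.
From Primary : Args Type: add FIRST(Args) = { b, u, w }.
From Primary : Primary w b: Primary nullable, take FIRST(Primary) ∪ {w} = { b, u, w }.
From Primary : Primary b u: Primary nullable, take FIRST(Primary) ∪ {b} = { b, u, w }.
Union: FIRST(Primary) = { b, u, w, epsilon }.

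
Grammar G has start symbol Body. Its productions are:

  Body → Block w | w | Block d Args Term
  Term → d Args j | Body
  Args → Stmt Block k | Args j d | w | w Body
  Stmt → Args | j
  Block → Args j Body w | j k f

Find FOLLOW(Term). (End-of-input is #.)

{ #, d, j, w }

In Body → Block d Args Term: Term is at the end, add FOLLOW(Body) = { #, d, j, w }.
Union: FOLLOW(Term) = { #, d, j, w }.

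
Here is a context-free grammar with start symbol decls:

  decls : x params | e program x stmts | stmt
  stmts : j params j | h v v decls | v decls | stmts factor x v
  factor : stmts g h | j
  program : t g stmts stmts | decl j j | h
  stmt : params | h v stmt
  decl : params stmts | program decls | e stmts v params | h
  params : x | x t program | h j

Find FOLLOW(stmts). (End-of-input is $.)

In decls : e program x stmts: stmts is at the end, add FOLLOW(decls) = { $, e, g, h, j, v, x }.
In stmts : stmts factor x v: add FIRST(factor x v) = { h, j, v }.
In factor : stmts g h: add FIRST(g h) = { g }.
In program : t g stmts stmts: add FIRST(stmts) = { h, j, v }.
In program : t g stmts stmts: stmts is at the end, add FOLLOW(program) = { $, e, g, h, j, v, x }.
In decl : params stmts: stmts is at the end, add FOLLOW(decl) = { j }.
In decl : e stmts v params: add FIRST(v params) = { v }.
Union: FOLLOW(stmts) = { $, e, g, h, j, v, x }.

{ $, e, g, h, j, v, x }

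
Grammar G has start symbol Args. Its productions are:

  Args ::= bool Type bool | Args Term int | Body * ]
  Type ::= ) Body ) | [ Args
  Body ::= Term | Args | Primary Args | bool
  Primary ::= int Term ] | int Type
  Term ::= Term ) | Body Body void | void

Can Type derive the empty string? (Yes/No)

No nonterminal in this grammar is nullable.
No production of Type has an RHS whose symbols are all nullable, so Type is not nullable.

No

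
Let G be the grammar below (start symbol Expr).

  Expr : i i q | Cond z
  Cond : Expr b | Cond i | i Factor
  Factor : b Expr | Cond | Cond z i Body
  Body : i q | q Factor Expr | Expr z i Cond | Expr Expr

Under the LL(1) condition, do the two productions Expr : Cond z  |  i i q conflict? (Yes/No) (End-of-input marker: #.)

Yes

FIRST(Cond z) = { i } and FIRST(i i q) = { i }.
Both contain i, so the two alternatives are not disjoint — LL(1) conflict.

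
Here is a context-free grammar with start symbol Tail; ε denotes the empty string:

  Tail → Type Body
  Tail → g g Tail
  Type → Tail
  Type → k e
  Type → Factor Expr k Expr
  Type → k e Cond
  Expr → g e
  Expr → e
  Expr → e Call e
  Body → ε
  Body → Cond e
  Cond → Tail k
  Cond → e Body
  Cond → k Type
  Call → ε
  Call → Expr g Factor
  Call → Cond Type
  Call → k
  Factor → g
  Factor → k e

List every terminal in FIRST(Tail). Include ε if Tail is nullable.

{ g, k }

From Tail → Type Body: add FIRST(Type) = { g, k }.
Tail → g g Tail contributes {g}.
Union: FIRST(Tail) = { g, k }.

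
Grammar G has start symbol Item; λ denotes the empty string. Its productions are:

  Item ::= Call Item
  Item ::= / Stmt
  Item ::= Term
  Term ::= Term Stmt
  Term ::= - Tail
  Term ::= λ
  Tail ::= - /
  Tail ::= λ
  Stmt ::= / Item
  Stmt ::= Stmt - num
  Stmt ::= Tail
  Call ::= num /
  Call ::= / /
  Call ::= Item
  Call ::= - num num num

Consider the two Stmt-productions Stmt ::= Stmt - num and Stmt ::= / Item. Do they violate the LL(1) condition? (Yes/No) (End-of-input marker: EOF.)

Yes

FIRST(Stmt - num) = { -, / } and FIRST(/ Item) = { / }.
Both contain /, so the two alternatives are not disjoint — LL(1) conflict.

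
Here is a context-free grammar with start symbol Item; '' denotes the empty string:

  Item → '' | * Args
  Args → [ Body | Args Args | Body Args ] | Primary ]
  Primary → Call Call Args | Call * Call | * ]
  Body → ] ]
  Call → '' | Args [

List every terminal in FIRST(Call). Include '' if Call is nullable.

{ *, [, ], '' }

Call → '' contributes ''.
From Call → Args [: add FIRST(Args) = { *, [, ] }.
Union: FIRST(Call) = { *, [, ], '' }.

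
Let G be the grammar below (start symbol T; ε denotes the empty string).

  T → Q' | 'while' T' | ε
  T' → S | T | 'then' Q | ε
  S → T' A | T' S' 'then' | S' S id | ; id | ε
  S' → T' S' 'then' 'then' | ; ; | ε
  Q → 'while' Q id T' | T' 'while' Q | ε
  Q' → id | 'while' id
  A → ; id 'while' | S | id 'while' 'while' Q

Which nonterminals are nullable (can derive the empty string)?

{ A, Q, S, S', T, T' }

Directly nullable (have an ε-production): T, T', S, S', Q.
A → S with every symbol nullable, so A is nullable.
No other nonterminal has a production whose RHS symbols are all nullable.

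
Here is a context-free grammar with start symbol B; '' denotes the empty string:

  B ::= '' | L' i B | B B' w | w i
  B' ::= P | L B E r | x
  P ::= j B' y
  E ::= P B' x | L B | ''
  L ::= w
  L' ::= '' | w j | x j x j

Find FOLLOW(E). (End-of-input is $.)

In B' ::= L B E r: add FIRST(r) = { r }.
Union: FOLLOW(E) = { r }.

{ r }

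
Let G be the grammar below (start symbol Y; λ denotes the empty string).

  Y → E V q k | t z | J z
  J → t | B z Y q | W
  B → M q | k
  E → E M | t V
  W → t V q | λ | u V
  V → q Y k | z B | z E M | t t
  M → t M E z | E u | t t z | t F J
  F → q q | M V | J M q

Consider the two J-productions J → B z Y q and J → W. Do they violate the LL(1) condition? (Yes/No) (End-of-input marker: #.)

Yes

FIRST(B z Y q) = { k, t } and FIRST(W) = { t, u, λ }.
Both contain t, so the two alternatives are not disjoint — LL(1) conflict.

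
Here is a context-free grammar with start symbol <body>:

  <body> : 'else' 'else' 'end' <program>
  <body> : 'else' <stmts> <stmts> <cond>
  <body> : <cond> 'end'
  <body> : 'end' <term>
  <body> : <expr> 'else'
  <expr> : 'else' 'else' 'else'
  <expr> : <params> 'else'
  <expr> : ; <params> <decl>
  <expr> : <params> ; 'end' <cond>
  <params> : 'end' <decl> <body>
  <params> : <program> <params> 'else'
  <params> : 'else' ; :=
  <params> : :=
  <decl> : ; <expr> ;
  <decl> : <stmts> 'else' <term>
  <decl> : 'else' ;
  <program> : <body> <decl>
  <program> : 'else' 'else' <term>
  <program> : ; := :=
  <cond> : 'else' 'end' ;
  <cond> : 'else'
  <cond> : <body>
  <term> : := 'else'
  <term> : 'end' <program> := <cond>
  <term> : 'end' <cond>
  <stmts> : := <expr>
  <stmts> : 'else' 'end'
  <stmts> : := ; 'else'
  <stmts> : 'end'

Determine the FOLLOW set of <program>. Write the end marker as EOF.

In <body> : 'else' 'else' 'end' <program>: <program> is at the end, add FOLLOW(<body>) = { EOF, 'else', 'end', :=, ; }.
In <params> : <program> <params> 'else': add FIRST(<params> 'else') = { 'else', 'end', :=, ; }.
In <term> : 'end' <program> := <cond>: add FIRST(:= <cond>) = { := }.
Union: FOLLOW(<program>) = { EOF, 'else', 'end', :=, ; }.

{ EOF, 'else', 'end', :=, ; }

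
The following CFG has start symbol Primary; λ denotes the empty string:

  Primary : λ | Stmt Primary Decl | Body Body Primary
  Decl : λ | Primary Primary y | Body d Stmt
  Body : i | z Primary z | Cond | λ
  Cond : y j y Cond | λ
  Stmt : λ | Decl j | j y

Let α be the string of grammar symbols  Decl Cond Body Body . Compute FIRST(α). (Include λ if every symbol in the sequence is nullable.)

{ d, i, j, y, z, λ }

Add FIRST(Decl)\{λ} = { d, i, j, y, z }; Decl is nullable, continue.
Add FIRST(Cond)\{λ} = { y }; Cond is nullable, continue.
Add FIRST(Body)\{λ} = { i, y, z }; Body is nullable, continue.
Add FIRST(Body)\{λ} = { i, y, z }; Body is nullable, continue.
Every symbol is nullable, so include λ.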